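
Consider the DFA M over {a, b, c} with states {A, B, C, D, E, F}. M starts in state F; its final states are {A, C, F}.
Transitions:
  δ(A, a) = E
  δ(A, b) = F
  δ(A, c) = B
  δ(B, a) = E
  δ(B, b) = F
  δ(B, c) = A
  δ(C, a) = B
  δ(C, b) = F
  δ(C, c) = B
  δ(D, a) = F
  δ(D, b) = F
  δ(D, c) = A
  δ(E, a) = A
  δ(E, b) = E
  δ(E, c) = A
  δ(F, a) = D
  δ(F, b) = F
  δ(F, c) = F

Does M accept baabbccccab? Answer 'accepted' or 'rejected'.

accepted

F --b--> F
F --a--> D
D --a--> F
F --b--> F
F --b--> F
F --c--> F
F --c--> F
F --c--> F
F --c--> F
F --a--> D
D --b--> F
End in state F, which is an accepting state.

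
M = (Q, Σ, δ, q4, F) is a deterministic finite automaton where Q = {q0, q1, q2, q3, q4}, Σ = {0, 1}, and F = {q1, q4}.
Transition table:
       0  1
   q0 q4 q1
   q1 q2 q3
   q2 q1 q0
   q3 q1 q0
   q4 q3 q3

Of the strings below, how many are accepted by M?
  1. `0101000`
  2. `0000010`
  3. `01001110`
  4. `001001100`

4

`0101000`: accepted
`0000010`: accepted
`01001110`: accepted
`001001100`: accepted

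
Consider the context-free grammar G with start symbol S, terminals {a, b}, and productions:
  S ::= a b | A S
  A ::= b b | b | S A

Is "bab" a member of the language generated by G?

S ⇒ AS ⇒ bS ⇒ bab

yes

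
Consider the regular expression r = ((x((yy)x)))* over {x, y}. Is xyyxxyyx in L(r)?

yes

Split into 2 pieces xyyx · xyyx; each matches (x((yy)x)).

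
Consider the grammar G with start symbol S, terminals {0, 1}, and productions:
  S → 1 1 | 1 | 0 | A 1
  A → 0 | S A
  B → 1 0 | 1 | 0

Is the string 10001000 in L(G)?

no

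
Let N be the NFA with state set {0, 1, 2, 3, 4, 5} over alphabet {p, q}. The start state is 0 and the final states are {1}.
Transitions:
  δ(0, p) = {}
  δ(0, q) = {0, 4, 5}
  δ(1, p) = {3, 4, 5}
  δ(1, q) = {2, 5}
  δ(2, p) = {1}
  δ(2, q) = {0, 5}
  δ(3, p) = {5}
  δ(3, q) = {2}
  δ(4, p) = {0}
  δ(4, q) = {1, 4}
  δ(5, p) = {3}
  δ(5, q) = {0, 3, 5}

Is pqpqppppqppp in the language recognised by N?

rejected

Start: {0}
read p: {}
The reachable set is empty and stays empty for the remaining 11 symbols.
Reachable ∩ accepting = {} — empty.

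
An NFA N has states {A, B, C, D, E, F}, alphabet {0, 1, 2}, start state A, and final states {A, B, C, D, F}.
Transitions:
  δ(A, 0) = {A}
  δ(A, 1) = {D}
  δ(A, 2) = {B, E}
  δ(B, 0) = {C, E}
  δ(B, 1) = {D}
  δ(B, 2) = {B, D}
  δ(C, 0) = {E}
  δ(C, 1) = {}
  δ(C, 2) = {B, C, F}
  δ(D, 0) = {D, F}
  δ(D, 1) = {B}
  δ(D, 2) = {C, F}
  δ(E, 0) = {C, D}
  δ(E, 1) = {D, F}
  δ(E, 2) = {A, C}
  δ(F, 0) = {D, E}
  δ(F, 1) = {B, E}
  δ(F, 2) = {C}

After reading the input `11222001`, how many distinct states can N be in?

4

Start: {A}
read 1: {D}
read 1: {B}
read 2: {B, D}
read 2: {B, C, D, F}
read 2: {B, C, D, F}
read 0: {C, D, E, F}
read 0: {C, D, E, F}
read 1: {B, D, E, F}
Final reachable set {B, D, E, F} has 4 states.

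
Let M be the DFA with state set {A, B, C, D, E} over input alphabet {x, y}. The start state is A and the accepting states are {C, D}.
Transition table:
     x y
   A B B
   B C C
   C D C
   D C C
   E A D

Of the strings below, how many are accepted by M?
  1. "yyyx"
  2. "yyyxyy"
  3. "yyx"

"yyyx": accepted
"yyyxyy": accepted
"yyx": accepted

3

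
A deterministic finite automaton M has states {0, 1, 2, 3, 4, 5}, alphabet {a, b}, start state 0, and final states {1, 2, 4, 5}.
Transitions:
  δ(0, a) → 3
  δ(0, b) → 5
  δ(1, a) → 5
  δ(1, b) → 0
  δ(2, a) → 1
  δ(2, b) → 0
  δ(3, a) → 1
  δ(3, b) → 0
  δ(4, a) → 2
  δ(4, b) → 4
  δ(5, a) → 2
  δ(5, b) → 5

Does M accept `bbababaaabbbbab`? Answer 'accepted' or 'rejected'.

0 --b--> 5
5 --b--> 5
5 --a--> 2
2 --b--> 0
0 --a--> 3
3 --b--> 0
0 --a--> 3
3 --a--> 1
1 --a--> 5
5 --b--> 5
5 --b--> 5
5 --b--> 5
5 --b--> 5
5 --a--> 2
2 --b--> 0
End in state 0, which is not an accepting state.

rejected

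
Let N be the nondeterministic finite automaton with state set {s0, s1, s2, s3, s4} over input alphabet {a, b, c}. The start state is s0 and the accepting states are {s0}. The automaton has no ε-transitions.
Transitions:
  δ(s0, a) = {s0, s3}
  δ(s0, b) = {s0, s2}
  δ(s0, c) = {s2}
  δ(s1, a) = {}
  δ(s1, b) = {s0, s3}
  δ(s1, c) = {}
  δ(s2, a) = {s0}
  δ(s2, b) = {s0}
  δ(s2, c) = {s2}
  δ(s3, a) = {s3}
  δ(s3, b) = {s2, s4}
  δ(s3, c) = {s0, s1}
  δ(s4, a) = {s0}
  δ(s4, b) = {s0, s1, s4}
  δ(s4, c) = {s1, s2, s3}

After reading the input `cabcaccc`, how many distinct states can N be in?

Start: {s0}
read c: {s2}
read a: {s0}
read b: {s0, s2}
read c: {s2}
read a: {s0}
read c: {s2}
read c: {s2}
read c: {s2}
Final reachable set {s2} has 1 state.

1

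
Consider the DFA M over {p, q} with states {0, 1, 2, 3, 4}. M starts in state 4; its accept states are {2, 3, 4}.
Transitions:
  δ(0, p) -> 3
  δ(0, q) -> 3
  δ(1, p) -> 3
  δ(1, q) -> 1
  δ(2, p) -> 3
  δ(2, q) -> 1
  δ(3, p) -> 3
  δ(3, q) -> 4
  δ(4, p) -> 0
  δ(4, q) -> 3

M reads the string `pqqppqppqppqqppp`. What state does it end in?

4 --p--> 0
0 --q--> 3
3 --q--> 4
4 --p--> 0
0 --p--> 3
3 --q--> 4
4 --p--> 0
0 --p--> 3
3 --q--> 4
4 --p--> 0
0 --p--> 3
3 --q--> 4
4 --q--> 3
3 --p--> 3
3 --p--> 3
3 --p--> 3

3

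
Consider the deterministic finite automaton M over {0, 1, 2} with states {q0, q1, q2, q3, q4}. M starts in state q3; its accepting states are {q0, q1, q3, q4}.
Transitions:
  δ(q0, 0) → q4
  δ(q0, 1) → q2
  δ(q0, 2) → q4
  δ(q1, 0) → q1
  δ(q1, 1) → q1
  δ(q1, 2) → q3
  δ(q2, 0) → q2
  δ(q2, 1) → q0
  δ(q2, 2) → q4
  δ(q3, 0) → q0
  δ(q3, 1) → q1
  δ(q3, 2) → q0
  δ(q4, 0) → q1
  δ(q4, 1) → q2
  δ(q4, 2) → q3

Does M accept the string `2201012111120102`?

accepted

q3 --2--> q0
q0 --2--> q4
q4 --0--> q1
q1 --1--> q1
q1 --0--> q1
q1 --1--> q1
q1 --2--> q3
q3 --1--> q1
q1 --1--> q1
q1 --1--> q1
q1 --1--> q1
q1 --2--> q3
q3 --0--> q0
q0 --1--> q2
q2 --0--> q2
q2 --2--> q4
End in state q4, which is an accepting state.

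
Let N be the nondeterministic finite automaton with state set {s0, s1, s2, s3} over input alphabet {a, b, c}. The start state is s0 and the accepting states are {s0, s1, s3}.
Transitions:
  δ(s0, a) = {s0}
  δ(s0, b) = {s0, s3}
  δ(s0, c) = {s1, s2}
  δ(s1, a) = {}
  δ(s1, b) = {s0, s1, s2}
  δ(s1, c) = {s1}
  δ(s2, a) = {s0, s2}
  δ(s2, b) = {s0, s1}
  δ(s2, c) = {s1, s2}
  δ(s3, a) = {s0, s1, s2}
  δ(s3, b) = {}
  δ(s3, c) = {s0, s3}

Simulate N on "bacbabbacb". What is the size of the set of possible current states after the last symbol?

3

Start: {s0}
read b: {s0, s3}
read a: {s0, s1, s2}
read c: {s1, s2}
read b: {s0, s1, s2}
read a: {s0, s2}
read b: {s0, s1, s3}
read b: {s0, s1, s2, s3}
read a: {s0, s1, s2}
read c: {s1, s2}
read b: {s0, s1, s2}
Final reachable set {s0, s1, s2} has 3 states.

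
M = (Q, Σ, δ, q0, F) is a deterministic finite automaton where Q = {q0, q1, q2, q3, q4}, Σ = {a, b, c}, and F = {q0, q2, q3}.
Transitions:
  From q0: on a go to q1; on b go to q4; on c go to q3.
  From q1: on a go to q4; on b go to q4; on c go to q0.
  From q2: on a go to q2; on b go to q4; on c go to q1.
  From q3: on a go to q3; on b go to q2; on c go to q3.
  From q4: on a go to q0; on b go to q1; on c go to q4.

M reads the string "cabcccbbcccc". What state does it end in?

q0 --c--> q3
q3 --a--> q3
q3 --b--> q2
q2 --c--> q1
q1 --c--> q0
q0 --c--> q3
q3 --b--> q2
q2 --b--> q4
q4 --c--> q4
q4 --c--> q4
q4 --c--> q4
q4 --c--> q4

q4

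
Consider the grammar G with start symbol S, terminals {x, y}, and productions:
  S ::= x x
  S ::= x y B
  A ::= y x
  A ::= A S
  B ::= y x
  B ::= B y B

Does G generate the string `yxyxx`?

no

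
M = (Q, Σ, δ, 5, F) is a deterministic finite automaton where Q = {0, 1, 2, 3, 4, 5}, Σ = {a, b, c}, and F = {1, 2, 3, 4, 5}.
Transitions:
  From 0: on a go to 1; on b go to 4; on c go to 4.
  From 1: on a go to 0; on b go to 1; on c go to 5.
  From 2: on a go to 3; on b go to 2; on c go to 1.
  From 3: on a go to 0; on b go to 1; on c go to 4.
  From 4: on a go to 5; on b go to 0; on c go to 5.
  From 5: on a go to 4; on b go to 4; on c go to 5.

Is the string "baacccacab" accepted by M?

rejected

5 --b--> 4
4 --a--> 5
5 --a--> 4
4 --c--> 5
5 --c--> 5
5 --c--> 5
5 --a--> 4
4 --c--> 5
5 --a--> 4
4 --b--> 0
End in state 0, which is not an accepting state.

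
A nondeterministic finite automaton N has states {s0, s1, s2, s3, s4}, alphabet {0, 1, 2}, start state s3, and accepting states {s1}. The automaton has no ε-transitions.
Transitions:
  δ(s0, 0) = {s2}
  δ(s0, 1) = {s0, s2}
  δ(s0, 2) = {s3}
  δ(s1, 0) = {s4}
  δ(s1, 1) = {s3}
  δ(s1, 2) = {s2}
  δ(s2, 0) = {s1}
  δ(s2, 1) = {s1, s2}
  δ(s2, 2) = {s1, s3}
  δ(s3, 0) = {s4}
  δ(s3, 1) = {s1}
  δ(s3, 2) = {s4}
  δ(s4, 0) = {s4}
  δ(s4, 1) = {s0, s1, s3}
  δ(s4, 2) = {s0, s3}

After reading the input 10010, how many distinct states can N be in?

Start: {s3}
read 1: {s1}
read 0: {s4}
read 0: {s4}
read 1: {s0, s1, s3}
read 0: {s2, s4}
Final reachable set {s2, s4} has 2 states.

2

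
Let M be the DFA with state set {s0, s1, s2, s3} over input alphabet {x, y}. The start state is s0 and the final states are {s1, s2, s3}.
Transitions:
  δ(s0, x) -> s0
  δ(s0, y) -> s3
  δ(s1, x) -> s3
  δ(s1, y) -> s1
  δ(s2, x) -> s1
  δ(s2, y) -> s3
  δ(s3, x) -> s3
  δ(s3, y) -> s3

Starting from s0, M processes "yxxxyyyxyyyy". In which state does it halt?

s3

s0 --y--> s3
s3 --x--> s3
s3 --x--> s3
s3 --x--> s3
s3 --y--> s3
s3 --y--> s3
s3 --y--> s3
s3 --x--> s3
s3 --y--> s3
s3 --y--> s3
s3 --y--> s3
s3 --y--> s3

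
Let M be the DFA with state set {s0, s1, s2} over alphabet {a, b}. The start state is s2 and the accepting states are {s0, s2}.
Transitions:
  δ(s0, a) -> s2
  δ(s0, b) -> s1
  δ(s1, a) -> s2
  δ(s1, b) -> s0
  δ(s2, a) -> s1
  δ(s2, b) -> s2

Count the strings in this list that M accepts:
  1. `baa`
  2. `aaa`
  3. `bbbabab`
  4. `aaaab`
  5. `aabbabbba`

`baa`: accepted
`aaa`: rejected
`bbbabab`: accepted
`aaaab`: accepted
`aabbabbba`: accepted

4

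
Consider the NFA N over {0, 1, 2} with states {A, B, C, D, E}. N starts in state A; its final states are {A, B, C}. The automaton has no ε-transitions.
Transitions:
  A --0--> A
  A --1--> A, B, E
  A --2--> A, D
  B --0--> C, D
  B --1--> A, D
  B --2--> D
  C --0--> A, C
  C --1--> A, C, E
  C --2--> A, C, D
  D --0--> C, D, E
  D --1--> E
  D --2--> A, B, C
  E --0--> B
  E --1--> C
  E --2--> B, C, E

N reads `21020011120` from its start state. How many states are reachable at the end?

Start: {A}
read 2: {A, D}
read 1: {A, B, E}
read 0: {A, B, C, D}
read 2: {A, B, C, D}
read 0: {A, C, D, E}
read 0: {A, B, C, D, E}
read 1: {A, B, C, D, E}
read 1: {A, B, C, D, E}
read 1: {A, B, C, D, E}
read 2: {A, B, C, D, E}
read 0: {A, B, C, D, E}
Final reachable set {A, B, C, D, E} has 5 states.

5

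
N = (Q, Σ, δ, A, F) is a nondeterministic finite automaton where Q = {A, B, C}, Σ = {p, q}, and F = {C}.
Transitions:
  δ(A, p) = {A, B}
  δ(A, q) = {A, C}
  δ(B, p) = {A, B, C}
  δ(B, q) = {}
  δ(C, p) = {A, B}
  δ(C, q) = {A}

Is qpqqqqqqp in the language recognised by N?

rejected

Start: {A}
read q: {A, C}
read p: {A, B}
read q: {A, C}
read q: {A, C}
read q: {A, C}
read q: {A, C}
read q: {A, C}
read q: {A, C}
read p: {A, B}
Reachable ∩ accepting = {} — empty.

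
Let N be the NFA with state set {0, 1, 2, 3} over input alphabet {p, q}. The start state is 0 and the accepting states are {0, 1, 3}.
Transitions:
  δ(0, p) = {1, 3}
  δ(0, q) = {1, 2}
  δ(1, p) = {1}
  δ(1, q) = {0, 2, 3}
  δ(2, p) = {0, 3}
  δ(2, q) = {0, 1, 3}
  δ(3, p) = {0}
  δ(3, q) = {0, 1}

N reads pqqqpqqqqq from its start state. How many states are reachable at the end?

Start: {0}
read p: {1, 3}
read q: {0, 1, 2, 3}
read q: {0, 1, 2, 3}
read q: {0, 1, 2, 3}
read p: {0, 1, 3}
read q: {0, 1, 2, 3}
read q: {0, 1, 2, 3}
read q: {0, 1, 2, 3}
read q: {0, 1, 2, 3}
read q: {0, 1, 2, 3}
Final reachable set {0, 1, 2, 3} has 4 states.

4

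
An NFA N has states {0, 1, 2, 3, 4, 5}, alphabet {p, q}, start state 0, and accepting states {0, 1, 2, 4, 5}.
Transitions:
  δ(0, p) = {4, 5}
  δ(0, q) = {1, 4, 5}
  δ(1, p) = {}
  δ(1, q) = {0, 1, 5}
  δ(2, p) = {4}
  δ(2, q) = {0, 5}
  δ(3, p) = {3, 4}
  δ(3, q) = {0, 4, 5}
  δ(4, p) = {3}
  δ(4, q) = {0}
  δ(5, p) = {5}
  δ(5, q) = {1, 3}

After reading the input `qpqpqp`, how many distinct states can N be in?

Start: {0}
read q: {1, 4, 5}
read p: {3, 5}
read q: {0, 1, 3, 4, 5}
read p: {3, 4, 5}
read q: {0, 1, 3, 4, 5}
read p: {3, 4, 5}
Final reachable set {3, 4, 5} has 3 states.

3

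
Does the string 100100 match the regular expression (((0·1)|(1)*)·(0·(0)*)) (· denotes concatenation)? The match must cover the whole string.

no

No split of 100100 into u·v has ((0·1)|(1)*) matching u and (0·(0)*) matching v.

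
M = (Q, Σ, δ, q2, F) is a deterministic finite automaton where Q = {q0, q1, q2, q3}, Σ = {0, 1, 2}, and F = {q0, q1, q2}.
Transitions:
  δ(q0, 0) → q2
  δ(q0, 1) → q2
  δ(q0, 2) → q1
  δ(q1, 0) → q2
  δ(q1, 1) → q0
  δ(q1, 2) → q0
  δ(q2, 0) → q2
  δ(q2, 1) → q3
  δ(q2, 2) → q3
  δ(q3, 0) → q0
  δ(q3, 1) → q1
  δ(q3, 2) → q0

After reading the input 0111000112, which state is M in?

q2 --0--> q2
q2 --1--> q3
q3 --1--> q1
q1 --1--> q0
q0 --0--> q2
q2 --0--> q2
q2 --0--> q2
q2 --1--> q3
q3 --1--> q1
q1 --2--> q0

q0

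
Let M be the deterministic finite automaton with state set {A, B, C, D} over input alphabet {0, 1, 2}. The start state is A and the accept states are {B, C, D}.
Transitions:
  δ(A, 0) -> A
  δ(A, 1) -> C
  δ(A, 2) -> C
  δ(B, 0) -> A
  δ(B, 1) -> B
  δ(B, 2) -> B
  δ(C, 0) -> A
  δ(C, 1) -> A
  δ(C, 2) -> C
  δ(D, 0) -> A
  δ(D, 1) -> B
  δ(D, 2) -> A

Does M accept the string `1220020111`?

A --1--> C
C --2--> C
C --2--> C
C --0--> A
A --0--> A
A --2--> C
C --0--> A
A --1--> C
C --1--> A
A --1--> C
End in state C, which is an accepting state.

accepted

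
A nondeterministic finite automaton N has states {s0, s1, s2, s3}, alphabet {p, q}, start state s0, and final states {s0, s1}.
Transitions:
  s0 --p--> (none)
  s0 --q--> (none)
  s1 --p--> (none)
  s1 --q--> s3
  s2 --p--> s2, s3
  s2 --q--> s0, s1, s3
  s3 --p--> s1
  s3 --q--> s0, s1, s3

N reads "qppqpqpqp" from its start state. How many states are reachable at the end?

0

Start: {s0}
read q: {}
The reachable set is empty and stays empty for the remaining 8 symbols.
Final reachable set {} has 0 states.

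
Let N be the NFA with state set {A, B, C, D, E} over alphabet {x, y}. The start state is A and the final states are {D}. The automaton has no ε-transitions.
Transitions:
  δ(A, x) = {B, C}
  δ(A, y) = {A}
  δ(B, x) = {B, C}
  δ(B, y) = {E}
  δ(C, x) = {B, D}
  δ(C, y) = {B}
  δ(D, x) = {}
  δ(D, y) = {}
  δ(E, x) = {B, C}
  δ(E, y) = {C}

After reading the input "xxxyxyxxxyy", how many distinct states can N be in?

2

Start: {A}
read x: {B, C}
read x: {B, C, D}
read x: {B, C, D}
read y: {B, E}
read x: {B, C}
read y: {B, E}
read x: {B, C}
read x: {B, C, D}
read x: {B, C, D}
read y: {B, E}
read y: {C, E}
Final reachable set {C, E} has 2 states.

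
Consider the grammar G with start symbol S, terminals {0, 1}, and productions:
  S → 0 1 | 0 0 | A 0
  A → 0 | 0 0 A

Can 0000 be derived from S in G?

S ⇒ A0 ⇒ 00A0 ⇒ 0000

yes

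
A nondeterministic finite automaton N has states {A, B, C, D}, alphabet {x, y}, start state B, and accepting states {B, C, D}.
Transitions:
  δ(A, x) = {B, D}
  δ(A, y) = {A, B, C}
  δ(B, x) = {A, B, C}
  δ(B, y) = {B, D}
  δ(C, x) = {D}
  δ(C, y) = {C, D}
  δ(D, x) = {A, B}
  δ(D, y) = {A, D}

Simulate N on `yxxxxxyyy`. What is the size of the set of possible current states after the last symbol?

4

Start: {B}
read y: {B, D}
read x: {A, B, C}
read x: {A, B, C, D}
read x: {A, B, C, D}
read x: {A, B, C, D}
read x: {A, B, C, D}
read y: {A, B, C, D}
read y: {A, B, C, D}
read y: {A, B, C, D}
Final reachable set {A, B, C, D} has 4 states.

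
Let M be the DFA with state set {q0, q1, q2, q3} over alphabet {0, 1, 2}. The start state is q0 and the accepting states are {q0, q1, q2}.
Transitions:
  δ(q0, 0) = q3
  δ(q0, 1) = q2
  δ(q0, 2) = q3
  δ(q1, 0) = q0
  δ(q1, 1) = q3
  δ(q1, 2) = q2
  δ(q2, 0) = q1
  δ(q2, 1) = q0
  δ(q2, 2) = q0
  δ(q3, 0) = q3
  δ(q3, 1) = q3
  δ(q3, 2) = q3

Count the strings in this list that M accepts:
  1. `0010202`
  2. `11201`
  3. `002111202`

0

`0010202`: rejected
`11201`: rejected
`002111202`: rejected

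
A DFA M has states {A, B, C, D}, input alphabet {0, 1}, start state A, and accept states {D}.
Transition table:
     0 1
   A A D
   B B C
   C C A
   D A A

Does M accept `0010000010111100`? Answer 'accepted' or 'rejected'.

A --0--> A
A --0--> A
A --1--> D
D --0--> A
A --0--> A
A --0--> A
A --0--> A
A --0--> A
A --1--> D
D --0--> A
A --1--> D
D --1--> A
A --1--> D
D --1--> A
A --0--> A
A --0--> A
End in state A, which is not an accepting state.

rejected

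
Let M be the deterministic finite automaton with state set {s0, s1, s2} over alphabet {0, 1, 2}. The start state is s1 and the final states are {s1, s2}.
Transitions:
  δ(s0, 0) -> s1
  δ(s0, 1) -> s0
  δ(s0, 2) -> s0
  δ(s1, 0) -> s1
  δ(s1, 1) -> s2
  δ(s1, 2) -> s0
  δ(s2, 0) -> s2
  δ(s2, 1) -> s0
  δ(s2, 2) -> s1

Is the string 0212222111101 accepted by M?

s1 --0--> s1
s1 --2--> s0
s0 --1--> s0
s0 --2--> s0
s0 --2--> s0
s0 --2--> s0
s0 --2--> s0
s0 --1--> s0
s0 --1--> s0
s0 --1--> s0
s0 --1--> s0
s0 --0--> s1
s1 --1--> s2
End in state s2, which is an accepting state.

accepted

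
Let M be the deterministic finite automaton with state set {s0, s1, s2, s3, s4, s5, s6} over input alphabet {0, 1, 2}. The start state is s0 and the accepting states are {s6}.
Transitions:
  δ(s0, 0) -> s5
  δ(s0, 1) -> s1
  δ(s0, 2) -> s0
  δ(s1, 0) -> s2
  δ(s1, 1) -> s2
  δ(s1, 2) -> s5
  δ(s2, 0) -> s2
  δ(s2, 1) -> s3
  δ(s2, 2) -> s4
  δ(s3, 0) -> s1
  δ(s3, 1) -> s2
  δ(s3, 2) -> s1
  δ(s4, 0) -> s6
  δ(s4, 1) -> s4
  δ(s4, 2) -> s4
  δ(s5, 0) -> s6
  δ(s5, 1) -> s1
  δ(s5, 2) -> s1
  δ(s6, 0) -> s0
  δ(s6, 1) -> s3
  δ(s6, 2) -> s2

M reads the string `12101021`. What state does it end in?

s1

s0 --1--> s1
s1 --2--> s5
s5 --1--> s1
s1 --0--> s2
s2 --1--> s3
s3 --0--> s1
s1 --2--> s5
s5 --1--> s1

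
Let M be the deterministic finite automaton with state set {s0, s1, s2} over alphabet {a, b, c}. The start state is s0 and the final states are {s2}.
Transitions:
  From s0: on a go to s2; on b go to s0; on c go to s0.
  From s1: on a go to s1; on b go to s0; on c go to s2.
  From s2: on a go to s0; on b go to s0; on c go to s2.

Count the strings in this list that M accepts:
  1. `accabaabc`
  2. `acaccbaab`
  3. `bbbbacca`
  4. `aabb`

`accabaabc`: rejected
`acaccbaab`: rejected
`bbbbacca`: rejected
`aabb`: rejected

0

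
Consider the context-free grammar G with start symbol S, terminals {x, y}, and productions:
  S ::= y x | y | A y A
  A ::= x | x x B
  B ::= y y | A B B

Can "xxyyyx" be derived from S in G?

S ⇒ AyA ⇒ xxByA ⇒ xxyyyA ⇒ xxyyyx

yes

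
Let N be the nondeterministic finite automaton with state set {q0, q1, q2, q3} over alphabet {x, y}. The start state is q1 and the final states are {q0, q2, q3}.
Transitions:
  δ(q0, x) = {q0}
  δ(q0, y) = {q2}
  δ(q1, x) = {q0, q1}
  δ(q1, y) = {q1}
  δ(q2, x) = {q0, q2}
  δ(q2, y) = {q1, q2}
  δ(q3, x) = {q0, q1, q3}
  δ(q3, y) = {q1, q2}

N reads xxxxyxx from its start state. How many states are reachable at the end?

3

Start: {q1}
read x: {q0, q1}
read x: {q0, q1}
read x: {q0, q1}
read x: {q0, q1}
read y: {q1, q2}
read x: {q0, q1, q2}
read x: {q0, q1, q2}
Final reachable set {q0, q1, q2} has 3 states.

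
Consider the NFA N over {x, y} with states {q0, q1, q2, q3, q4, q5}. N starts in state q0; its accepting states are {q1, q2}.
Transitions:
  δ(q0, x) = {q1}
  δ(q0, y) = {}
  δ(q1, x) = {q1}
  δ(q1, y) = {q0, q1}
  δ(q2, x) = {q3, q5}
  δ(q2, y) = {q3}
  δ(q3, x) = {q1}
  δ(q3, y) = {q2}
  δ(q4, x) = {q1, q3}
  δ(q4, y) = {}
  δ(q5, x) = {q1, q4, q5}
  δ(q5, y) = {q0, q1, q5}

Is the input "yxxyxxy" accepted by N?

Start: {q0}
read y: {}
The reachable set is empty and stays empty for the remaining 6 symbols.
Reachable ∩ accepting = {} — empty.

rejected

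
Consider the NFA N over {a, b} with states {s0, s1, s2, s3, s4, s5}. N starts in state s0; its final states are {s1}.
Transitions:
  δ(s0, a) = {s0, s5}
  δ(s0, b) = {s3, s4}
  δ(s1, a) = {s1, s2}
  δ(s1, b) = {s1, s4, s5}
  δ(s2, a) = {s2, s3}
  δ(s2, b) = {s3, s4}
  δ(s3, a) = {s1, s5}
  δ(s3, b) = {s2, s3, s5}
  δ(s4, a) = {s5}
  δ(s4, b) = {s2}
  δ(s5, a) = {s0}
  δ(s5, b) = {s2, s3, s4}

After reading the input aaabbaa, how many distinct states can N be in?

5

Start: {s0}
read a: {s0, s5}
read a: {s0, s5}
read a: {s0, s5}
read b: {s2, s3, s4}
read b: {s2, s3, s4, s5}
read a: {s0, s1, s2, s3, s5}
read a: {s0, s1, s2, s3, s5}
Final reachable set {s0, s1, s2, s3, s5} has 5 states.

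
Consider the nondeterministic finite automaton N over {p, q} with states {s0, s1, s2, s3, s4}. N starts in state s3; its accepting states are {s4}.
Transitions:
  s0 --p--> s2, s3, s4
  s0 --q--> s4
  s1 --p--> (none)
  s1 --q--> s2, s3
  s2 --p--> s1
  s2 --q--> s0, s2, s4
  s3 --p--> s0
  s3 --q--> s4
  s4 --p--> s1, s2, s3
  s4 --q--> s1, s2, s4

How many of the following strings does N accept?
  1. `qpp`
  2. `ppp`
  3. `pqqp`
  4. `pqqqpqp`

1

`qpp`: rejected
`ppp`: rejected
`pqqp`: rejected
`pqqqpqp`: accepted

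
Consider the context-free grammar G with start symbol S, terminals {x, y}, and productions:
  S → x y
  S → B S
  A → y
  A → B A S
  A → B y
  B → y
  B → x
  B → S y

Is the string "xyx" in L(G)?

no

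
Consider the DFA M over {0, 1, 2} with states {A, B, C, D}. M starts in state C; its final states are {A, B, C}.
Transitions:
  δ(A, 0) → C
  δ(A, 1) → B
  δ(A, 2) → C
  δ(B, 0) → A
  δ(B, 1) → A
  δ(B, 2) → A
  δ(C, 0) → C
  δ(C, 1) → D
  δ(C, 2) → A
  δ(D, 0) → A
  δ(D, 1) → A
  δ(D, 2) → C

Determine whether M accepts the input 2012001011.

C --2--> A
A --0--> C
C --1--> D
D --2--> C
C --0--> C
C --0--> C
C --1--> D
D --0--> A
A --1--> B
B --1--> A
End in state A, which is an accepting state.

accepted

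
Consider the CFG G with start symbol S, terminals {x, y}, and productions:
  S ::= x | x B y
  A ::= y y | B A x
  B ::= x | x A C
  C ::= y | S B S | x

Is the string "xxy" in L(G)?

S ⇒ xBy ⇒ xxy

yes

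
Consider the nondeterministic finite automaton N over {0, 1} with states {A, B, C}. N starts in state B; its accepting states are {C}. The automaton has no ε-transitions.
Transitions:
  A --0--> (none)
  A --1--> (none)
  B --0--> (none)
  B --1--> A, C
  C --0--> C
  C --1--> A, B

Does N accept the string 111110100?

rejected

Start: {B}
read 1: {A, C}
read 1: {A, B}
read 1: {A, C}
read 1: {A, B}
read 1: {A, C}
read 0: {C}
read 1: {A, B}
read 0: {}
The reachable set is empty and stays empty for the remaining 1 symbol.
Reachable ∩ accepting = {} — empty.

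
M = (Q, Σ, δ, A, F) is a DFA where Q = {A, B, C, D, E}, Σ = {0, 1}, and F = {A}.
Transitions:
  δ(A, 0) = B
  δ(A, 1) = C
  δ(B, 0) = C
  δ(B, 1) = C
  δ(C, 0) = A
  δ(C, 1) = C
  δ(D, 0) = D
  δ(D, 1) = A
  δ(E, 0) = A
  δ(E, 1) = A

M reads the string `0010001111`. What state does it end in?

A --0--> B
B --0--> C
C --1--> C
C --0--> A
A --0--> B
B --0--> C
C --1--> C
C --1--> C
C --1--> C
C --1--> C

C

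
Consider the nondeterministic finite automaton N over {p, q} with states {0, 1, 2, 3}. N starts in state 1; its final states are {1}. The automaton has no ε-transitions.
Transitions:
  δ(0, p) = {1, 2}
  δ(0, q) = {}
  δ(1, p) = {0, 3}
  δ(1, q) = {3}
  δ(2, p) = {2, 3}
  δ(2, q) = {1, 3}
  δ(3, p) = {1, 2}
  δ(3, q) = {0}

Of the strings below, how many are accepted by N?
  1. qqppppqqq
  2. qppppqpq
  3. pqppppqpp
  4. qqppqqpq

3

qqppppqqq: rejected
qppppqpq: accepted
pqppppqpp: accepted
qqppqqpq: accepted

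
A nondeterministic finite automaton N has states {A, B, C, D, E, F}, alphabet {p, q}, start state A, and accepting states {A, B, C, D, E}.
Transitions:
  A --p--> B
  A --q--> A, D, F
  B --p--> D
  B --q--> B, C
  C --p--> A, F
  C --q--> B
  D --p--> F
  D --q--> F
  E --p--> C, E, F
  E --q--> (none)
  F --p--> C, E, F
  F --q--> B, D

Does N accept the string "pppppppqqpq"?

Start: {A}
read p: {B}
read p: {D}
read p: {F}
read p: {C, E, F}
read p: {A, C, E, F}
read p: {A, B, C, E, F}
read p: {A, B, C, D, E, F}
read q: {A, B, C, D, F}
read q: {A, B, C, D, F}
read p: {A, B, C, D, E, F}
read q: {A, B, C, D, F}
Reachable ∩ accepting = {A, B, C, D} — nonempty.

accepted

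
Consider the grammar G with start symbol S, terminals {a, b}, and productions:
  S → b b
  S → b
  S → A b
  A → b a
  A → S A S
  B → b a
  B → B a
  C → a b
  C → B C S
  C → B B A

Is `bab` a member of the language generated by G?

S ⇒ Ab ⇒ bab

yes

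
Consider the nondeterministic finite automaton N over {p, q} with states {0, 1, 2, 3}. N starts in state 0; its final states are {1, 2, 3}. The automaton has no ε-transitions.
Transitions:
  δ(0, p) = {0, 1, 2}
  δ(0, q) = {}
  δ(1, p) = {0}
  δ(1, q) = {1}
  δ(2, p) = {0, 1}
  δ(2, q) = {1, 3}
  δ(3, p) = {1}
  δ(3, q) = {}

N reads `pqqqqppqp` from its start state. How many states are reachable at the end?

Start: {0}
read p: {0, 1, 2}
read q: {1, 3}
read q: {1}
read q: {1}
read q: {1}
read p: {0}
read p: {0, 1, 2}
read q: {1, 3}
read p: {0, 1}
Final reachable set {0, 1} has 2 states.

2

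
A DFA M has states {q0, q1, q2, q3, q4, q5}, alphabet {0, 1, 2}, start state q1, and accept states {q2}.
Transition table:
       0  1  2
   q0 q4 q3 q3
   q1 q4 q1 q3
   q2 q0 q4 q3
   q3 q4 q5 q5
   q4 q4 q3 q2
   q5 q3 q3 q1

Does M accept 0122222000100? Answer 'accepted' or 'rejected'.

q1 --0--> q4
q4 --1--> q3
q3 --2--> q5
q5 --2--> q1
q1 --2--> q3
q3 --2--> q5
q5 --2--> q1
q1 --0--> q4
q4 --0--> q4
q4 --0--> q4
q4 --1--> q3
q3 --0--> q4
q4 --0--> q4
End in state q4, which is not an accepting state.

rejected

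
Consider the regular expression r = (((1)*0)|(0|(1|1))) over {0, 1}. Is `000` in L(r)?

no

Neither ((1)*0) nor (0|(1|1)) matches 000.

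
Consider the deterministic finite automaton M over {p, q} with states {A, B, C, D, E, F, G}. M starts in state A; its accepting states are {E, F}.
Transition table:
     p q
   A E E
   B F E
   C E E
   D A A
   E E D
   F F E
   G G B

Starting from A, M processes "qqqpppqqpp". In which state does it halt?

E

A --q--> E
E --q--> D
D --q--> A
A --p--> E
E --p--> E
E --p--> E
E --q--> D
D --q--> A
A --p--> E
E --p--> E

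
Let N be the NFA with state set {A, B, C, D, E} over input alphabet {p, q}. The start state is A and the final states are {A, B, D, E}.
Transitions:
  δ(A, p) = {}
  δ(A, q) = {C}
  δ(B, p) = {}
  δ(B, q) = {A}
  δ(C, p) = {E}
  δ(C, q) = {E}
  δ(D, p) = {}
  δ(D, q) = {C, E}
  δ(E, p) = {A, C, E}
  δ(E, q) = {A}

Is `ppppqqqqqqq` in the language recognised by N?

rejected

Start: {A}
read p: {}
The reachable set is empty and stays empty for the remaining 10 symbols.
Reachable ∩ accepting = {} — empty.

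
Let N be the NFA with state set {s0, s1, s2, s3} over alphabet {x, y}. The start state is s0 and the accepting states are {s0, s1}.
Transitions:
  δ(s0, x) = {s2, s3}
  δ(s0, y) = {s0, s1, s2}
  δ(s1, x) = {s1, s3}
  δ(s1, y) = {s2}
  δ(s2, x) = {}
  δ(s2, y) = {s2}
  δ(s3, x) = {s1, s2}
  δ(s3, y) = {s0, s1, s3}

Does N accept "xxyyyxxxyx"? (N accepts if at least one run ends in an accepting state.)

rejected

Start: {s0}
read x: {s2, s3}
read x: {s1, s2}
read y: {s2}
read y: {s2}
read y: {s2}
read x: {}
The reachable set is empty and stays empty for the remaining 4 symbols.
Reachable ∩ accepting = {} — empty.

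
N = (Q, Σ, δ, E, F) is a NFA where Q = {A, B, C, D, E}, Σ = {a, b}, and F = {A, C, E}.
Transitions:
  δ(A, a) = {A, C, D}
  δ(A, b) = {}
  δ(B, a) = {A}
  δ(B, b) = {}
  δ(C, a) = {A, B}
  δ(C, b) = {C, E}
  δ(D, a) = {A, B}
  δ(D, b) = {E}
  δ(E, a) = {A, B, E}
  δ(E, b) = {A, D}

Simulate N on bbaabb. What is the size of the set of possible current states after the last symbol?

4

Start: {E}
read b: {A, D}
read b: {E}
read a: {A, B, E}
read a: {A, B, C, D, E}
read b: {A, C, D, E}
read b: {A, C, D, E}
Final reachable set {A, C, D, E} has 4 states.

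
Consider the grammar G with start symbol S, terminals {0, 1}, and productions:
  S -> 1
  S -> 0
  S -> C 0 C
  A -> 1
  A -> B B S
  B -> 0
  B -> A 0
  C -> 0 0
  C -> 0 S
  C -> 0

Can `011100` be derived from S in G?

no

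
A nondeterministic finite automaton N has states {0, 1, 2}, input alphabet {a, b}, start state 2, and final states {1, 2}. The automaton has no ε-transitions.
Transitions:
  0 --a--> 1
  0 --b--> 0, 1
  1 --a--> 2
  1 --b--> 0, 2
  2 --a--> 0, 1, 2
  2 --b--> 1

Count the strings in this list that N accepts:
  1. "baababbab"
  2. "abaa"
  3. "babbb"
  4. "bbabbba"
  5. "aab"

5

"baababbab": accepted
"abaa": accepted
"babbb": accepted
"bbabbba": accepted
"aab": accepted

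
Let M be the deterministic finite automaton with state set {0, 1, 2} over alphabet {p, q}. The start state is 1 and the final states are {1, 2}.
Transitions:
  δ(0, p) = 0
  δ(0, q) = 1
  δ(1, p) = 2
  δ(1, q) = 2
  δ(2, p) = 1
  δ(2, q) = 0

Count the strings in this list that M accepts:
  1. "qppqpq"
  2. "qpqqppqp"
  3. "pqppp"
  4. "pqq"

"qppqpq": accepted
"qpqqppqp": accepted
"pqppp": rejected
"pqq": accepted

3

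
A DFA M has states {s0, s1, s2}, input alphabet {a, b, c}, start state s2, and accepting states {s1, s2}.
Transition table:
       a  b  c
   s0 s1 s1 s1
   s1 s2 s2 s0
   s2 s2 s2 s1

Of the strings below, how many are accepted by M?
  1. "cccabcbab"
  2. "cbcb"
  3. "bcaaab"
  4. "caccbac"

4

"cccabcbab": accepted
"cbcb": accepted
"bcaaab": accepted
"caccbac": accepted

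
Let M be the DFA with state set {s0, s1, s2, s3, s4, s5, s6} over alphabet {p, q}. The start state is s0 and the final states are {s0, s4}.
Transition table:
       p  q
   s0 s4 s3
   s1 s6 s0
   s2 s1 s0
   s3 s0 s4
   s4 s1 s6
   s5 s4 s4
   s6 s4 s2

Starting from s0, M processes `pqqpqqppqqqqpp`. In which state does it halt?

s0 --p--> s4
s4 --q--> s6
s6 --q--> s2
s2 --p--> s1
s1 --q--> s0
s0 --q--> s3
s3 --p--> s0
s0 --p--> s4
s4 --q--> s6
s6 --q--> s2
s2 --q--> s0
s0 --q--> s3
s3 --p--> s0
s0 --p--> s4

s4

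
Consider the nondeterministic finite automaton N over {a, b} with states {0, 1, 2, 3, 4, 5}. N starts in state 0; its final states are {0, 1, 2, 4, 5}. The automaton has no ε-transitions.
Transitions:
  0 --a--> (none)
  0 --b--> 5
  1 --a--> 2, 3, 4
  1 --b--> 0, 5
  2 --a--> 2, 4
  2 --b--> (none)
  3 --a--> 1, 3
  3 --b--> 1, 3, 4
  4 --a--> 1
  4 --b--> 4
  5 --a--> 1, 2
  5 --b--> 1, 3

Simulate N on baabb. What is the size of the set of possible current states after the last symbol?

5

Start: {0}
read b: {5}
read a: {1, 2}
read a: {2, 3, 4}
read b: {1, 3, 4}
read b: {0, 1, 3, 4, 5}
Final reachable set {0, 1, 3, 4, 5} has 5 states.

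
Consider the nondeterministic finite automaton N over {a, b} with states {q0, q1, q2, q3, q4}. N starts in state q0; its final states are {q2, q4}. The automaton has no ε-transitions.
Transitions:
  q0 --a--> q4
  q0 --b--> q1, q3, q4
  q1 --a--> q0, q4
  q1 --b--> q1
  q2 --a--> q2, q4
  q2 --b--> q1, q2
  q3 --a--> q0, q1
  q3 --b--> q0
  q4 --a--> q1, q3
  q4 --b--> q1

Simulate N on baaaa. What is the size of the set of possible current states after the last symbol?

Start: {q0}
read b: {q1, q3, q4}
read a: {q0, q1, q3, q4}
read a: {q0, q1, q3, q4}
read a: {q0, q1, q3, q4}
read a: {q0, q1, q3, q4}
Final reachable set {q0, q1, q3, q4} has 4 states.

4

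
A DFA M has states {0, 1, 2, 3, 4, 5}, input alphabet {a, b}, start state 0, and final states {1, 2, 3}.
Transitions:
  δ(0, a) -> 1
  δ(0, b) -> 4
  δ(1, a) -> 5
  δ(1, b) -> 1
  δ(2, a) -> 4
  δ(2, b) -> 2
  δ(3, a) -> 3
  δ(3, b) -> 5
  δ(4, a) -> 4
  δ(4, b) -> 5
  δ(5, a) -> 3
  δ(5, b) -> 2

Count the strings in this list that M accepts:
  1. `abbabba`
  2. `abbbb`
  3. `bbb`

`abbabba`: rejected
`abbbb`: accepted
`bbb`: accepted

2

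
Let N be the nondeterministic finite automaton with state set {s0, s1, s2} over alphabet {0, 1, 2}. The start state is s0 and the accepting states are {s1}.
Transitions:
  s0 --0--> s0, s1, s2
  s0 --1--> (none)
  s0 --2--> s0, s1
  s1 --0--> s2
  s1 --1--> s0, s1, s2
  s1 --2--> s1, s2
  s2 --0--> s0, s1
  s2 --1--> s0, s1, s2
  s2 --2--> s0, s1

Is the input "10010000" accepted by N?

Start: {s0}
read 1: {}
The reachable set is empty and stays empty for the remaining 7 symbols.
Reachable ∩ accepting = {} — empty.

rejected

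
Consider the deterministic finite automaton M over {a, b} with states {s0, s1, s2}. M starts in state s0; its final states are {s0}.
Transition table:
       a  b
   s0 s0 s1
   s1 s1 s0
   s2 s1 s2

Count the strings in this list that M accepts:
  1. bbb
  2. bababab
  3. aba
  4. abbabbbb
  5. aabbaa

3

bbb: rejected
bababab: accepted
aba: rejected
abbabbbb: accepted
aabbaa: accepted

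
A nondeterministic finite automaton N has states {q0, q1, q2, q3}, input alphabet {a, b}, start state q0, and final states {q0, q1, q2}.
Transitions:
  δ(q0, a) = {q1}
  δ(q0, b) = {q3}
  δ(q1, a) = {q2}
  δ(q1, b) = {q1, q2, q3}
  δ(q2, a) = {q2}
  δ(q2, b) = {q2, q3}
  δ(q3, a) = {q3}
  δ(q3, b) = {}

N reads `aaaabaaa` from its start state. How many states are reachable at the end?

Start: {q0}
read a: {q1}
read a: {q2}
read a: {q2}
read a: {q2}
read b: {q2, q3}
read a: {q2, q3}
read a: {q2, q3}
read a: {q2, q3}
Final reachable set {q2, q3} has 2 states.

2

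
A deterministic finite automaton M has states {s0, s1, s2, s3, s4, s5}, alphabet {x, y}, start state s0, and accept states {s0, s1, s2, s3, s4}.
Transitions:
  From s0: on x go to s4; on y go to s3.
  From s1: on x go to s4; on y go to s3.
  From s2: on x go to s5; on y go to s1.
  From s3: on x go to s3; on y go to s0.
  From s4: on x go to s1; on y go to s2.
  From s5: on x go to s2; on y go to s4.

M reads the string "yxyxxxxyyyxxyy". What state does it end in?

s0 --y--> s3
s3 --x--> s3
s3 --y--> s0
s0 --x--> s4
s4 --x--> s1
s1 --x--> s4
s4 --x--> s1
s1 --y--> s3
s3 --y--> s0
s0 --y--> s3
s3 --x--> s3
s3 --x--> s3
s3 --y--> s0
s0 --y--> s3

s3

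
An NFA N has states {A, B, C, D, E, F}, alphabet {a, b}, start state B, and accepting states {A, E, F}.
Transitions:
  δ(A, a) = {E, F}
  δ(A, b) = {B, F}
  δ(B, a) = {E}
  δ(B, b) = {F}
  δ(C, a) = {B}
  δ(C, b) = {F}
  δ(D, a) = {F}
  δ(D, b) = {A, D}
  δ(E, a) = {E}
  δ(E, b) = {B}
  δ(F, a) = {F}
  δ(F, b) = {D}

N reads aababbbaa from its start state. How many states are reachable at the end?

1

Start: {B}
read a: {E}
read a: {E}
read b: {B}
read a: {E}
read b: {B}
read b: {F}
read b: {D}
read a: {F}
read a: {F}
Final reachable set {F} has 1 state.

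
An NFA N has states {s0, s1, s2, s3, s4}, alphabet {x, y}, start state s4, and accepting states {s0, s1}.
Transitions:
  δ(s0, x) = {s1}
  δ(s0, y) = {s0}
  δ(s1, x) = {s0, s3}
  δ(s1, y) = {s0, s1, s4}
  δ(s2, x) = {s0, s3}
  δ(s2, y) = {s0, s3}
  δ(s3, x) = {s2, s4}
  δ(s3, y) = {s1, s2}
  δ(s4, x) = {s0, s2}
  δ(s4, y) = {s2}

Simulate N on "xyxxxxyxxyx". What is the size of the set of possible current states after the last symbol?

Start: {s4}
read x: {s0, s2}
read y: {s0, s3}
read x: {s1, s2, s4}
read x: {s0, s2, s3}
read x: {s0, s1, s2, s3, s4}
read x: {s0, s1, s2, s3, s4}
read y: {s0, s1, s2, s3, s4}
read x: {s0, s1, s2, s3, s4}
read x: {s0, s1, s2, s3, s4}
read y: {s0, s1, s2, s3, s4}
read x: {s0, s1, s2, s3, s4}
Final reachable set {s0, s1, s2, s3, s4} has 5 states.

5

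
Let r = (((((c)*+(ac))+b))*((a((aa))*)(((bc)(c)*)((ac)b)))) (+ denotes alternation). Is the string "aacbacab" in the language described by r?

No split of aacbacab into u·v has ((((c)*+(ac))+b))* matching u and ((a((aa))*)(((bc)(c)*)((ac)b))) matching v.

no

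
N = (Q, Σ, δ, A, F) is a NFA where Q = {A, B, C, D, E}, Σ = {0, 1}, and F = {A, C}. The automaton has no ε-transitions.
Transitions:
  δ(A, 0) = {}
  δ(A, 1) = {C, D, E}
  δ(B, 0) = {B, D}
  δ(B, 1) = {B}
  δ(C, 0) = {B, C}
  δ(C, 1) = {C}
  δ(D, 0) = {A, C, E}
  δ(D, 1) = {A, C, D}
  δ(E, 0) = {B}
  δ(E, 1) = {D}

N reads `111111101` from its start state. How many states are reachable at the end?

Start: {A}
read 1: {C, D, E}
read 1: {A, C, D}
read 1: {A, C, D, E}
read 1: {A, C, D, E}
read 1: {A, C, D, E}
read 1: {A, C, D, E}
read 1: {A, C, D, E}
read 0: {A, B, C, E}
read 1: {B, C, D, E}
Final reachable set {B, C, D, E} has 4 states.

4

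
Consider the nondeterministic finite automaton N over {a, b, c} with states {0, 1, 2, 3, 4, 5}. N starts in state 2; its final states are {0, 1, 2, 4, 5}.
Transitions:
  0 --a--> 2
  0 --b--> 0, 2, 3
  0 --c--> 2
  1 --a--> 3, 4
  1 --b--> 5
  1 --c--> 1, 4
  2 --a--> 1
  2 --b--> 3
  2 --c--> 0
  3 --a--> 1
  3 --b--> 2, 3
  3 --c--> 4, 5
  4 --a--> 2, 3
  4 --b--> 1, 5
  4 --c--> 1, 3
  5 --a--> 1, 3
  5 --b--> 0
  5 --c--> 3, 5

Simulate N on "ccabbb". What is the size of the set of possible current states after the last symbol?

3

Start: {2}
read c: {0}
read c: {2}
read a: {1}
read b: {5}
read b: {0}
read b: {0, 2, 3}
Final reachable set {0, 2, 3} has 3 states.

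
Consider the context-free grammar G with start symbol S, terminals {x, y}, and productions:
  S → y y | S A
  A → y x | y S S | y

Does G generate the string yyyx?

yes

S ⇒ SA ⇒ yyA ⇒ yyyx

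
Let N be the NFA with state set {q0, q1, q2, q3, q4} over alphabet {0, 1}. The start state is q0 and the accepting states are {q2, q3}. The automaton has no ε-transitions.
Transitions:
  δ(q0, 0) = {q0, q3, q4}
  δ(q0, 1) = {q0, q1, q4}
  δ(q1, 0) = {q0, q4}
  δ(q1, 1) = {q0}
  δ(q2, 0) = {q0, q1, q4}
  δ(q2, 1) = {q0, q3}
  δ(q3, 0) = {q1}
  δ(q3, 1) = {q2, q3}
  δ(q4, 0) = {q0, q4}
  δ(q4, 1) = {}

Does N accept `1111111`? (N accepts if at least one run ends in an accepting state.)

Start: {q0}
read 1: {q0, q1, q4}
read 1: {q0, q1, q4}
read 1: {q0, q1, q4}
read 1: {q0, q1, q4}
read 1: {q0, q1, q4}
read 1: {q0, q1, q4}
read 1: {q0, q1, q4}
Reachable ∩ accepting = {} — empty.

rejected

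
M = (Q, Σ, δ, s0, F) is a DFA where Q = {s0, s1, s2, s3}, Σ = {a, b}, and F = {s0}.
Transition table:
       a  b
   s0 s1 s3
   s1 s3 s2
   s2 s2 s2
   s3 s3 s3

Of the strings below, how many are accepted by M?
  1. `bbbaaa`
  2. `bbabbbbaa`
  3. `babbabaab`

0

`bbbaaa`: rejected
`bbabbbbaa`: rejected
`babbabaab`: rejected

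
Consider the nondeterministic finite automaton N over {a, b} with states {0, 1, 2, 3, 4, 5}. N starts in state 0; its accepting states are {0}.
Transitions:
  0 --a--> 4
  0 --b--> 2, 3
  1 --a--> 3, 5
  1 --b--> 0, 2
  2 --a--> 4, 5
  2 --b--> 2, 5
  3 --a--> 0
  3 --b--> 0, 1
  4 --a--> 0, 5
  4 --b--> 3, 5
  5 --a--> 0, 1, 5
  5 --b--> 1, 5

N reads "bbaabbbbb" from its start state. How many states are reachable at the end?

Start: {0}
read b: {2, 3}
read b: {0, 1, 2, 5}
read a: {0, 1, 3, 4, 5}
read a: {0, 1, 3, 4, 5}
read b: {0, 1, 2, 3, 5}
read b: {0, 1, 2, 3, 5}
read b: {0, 1, 2, 3, 5}
read b: {0, 1, 2, 3, 5}
read b: {0, 1, 2, 3, 5}
Final reachable set {0, 1, 2, 3, 5} has 5 states.

5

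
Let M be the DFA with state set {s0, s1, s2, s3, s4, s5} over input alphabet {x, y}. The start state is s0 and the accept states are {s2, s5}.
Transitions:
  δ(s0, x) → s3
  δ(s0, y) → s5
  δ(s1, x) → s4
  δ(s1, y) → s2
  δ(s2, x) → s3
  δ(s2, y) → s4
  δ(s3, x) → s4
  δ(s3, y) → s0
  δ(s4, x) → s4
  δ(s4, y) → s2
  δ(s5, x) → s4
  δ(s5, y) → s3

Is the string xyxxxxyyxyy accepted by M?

rejected

s0 --x--> s3
s3 --y--> s0
s0 --x--> s3
s3 --x--> s4
s4 --x--> s4
s4 --x--> s4
s4 --y--> s2
s2 --y--> s4
s4 --x--> s4
s4 --y--> s2
s2 --y--> s4
End in state s4, which is not an accepting state.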